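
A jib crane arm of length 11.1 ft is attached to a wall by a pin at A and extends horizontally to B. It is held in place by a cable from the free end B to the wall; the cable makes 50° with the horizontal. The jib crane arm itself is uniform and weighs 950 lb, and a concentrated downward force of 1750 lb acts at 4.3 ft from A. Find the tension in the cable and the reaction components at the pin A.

ΣM about A: T·sin50°·11.1 − 950·5.55 − 1750·4.3 = 0 → T = 12797.5/(11.1·0.766044) = 1505.04 ≈ 1505 lb.
ΣF_x = 0: A_x − T·cos50° = 0 → A_x = 1505.04 × 0.642788 = 967.4 lb.
ΣF_y = 0: A_y + T·sin50° − 950 − 1750 = 0 → A_y = 2700 − 1505.04 × 0.766044 = 1547 lb.

T = 1505 lb, A_x = 967.4 lb, A_y = 1547 lb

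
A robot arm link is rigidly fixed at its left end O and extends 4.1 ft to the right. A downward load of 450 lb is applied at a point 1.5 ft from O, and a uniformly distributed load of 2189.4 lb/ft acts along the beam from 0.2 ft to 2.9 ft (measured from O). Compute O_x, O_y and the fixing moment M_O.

O_x = 0, O_y = 6361 lb, M_O = 9838 lb·ft

Resultant of the distributed load: 2189.4 × 2.7 = 5911.38 lb at 1.55 ft from O.
ΣF_x = 0: O_x = 0.
ΣF_y = 0: O_y − 450 − 2189.4·2.7 = 0 → O_y = 6361 lb.
ΣM about O: M_O − 450·1.5 − (2189.4·2.7)·1.55 = 0 → M_O = 9838 lb·ft.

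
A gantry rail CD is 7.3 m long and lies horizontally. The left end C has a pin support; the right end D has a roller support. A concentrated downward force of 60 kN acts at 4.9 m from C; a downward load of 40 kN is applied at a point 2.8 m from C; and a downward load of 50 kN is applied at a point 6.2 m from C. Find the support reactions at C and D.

Taking moments about C: D_y·7.3 − 60·4.9 − 40·2.8 − 50·6.2 = 0 → D_y = 716/7.3 = 98.0822 ≈ 98.08 kN.
ΣF_y = 0: C_y + 98.0822 − 60 − 40 − 50 = 0 → C_y = 51.92 kN.
ΣF_x = 0: no horizontal applied forces, so C_x = 0.

C_x = 0, C_y = 51.92 kN, D_y = 98.08 kN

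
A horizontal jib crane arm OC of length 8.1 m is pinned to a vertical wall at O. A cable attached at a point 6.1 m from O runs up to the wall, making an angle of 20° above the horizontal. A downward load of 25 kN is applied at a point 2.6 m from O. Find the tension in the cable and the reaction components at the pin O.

T = 31.16 kN, O_x = 29.28 kN, O_y = 14.34 kN

ΣM about O: T·sin20°·6.1 − 25·2.6 = 0 → T = 65/(6.1·0.34202) = 31.1553 ≈ 31.16 kN.
ΣF_x = 0: O_x − T·cos20° = 0 → O_x = 31.1553 × 0.939693 = 29.28 kN.
ΣF_y = 0: O_y + T·sin20° − 25 = 0 → O_y = 25 − 31.1553 × 0.34202 = 14.34 kN.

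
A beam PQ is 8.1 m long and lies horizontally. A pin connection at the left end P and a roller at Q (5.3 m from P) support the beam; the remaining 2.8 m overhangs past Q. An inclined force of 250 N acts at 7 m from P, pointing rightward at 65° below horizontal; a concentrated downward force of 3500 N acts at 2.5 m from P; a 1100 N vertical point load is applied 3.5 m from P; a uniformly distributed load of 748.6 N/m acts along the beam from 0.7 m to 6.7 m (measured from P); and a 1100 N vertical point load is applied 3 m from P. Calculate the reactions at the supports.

P_x = -105.7 N, P_y = 3983 N, Q_y = 6435 N

Resultant of the distributed load: 748.6 × 6 = 4491.6 N at 3.7 m from P.
ΣM about P: Q_y·5.3 − 250·sin65°·7 − 3500·2.5 − 1100·3.5 − (748.6·6)·3.7 − 1100·3 = 0 → Q_y = 34105/5.3 = 6434.91 ≈ 6435 N.
ΣF_y = 0: P_y + 6434.91 − 250·sin65° − 3500 − 1100 − 748.6·6 − 1100 = 0 → P_y = 3983 N.
ΣF_x = 0: P_x + 250·cos65° = 0 → P_x = -105.7 N.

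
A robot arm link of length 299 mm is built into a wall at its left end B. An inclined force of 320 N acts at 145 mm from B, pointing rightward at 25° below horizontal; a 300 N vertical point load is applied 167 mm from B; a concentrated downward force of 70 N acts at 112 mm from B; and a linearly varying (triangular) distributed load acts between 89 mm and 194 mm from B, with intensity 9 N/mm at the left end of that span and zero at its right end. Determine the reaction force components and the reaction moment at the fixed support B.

B_x = -290.0 N, B_y = 977.7 N, M_B = 136100 N·mm

Resultant of the triangular load: ½ × 9 × 105 = 472.5 N, acting at 124 mm from B (one-third of the span from the peak).
ΣF_x = 0: B_x + 320·cos25° = 0 → B_x = -290.0 N.
ΣF_y = 0: B_y − 320·sin25° − 300 − 70 − ½·9·105 = 0 → B_y = 977.7 N.
ΣM about B: M_B − 320·sin25°·145 − 300·167 − 70·112 − (½·9·105)·124 = 0 → M_B = 136100 N·mm.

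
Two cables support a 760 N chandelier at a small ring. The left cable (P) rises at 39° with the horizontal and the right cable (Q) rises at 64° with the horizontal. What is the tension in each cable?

ΣF_x = 0: −T_P·cos39° + T_Q·cos64° = 0 → T_Q = 1.7728·T_P.
ΣF_y = 0: T_P·sin39° + T_Q·sin64° = 760.
Substitute: T_P·(0.62932 + 1.7728·0.898794) = 760 → T_P = 341.926 ≈ 341.9 N.
Then T_Q = 1.7728 × 341.926 = 606.2 N.

T_P = 341.9 N, T_Q = 606.2 N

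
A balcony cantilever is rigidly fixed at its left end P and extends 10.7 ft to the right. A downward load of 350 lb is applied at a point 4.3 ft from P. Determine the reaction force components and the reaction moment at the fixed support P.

ΣF_x = 0: P_x = 0.
ΣF_y = 0: P_y − 350 = 0 → P_y = 350.0 lb.
ΣM about P: M_P − 350·4.3 = 0 → M_P = 1505 lb·ft.

P_x = 0, P_y = 350.0 lb, M_P = 1505 lb·ft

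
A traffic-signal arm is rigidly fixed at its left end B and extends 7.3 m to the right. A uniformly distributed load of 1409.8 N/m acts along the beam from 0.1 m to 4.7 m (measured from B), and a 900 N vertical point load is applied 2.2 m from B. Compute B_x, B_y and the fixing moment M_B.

B_x = 0, B_y = 7385 N, M_B = 17540 N·m

Resultant of the distributed load: 1409.8 × 4.6 = 6485.08 N at 2.4 m from B.
ΣF_x = 0: B_x = 0.
ΣF_y = 0: B_y − 1409.8·4.6 − 900 = 0 → B_y = 7385 N.
ΣM about B: M_B − (1409.8·4.6)·2.4 − 900·2.2 = 0 → M_B = 17540 N·m.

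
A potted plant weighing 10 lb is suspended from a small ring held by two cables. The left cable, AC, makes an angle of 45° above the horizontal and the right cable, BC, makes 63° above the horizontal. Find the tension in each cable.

T_AC = 4.774 lb, T_BC = 7.435 lb

ΣF_x = 0: −T_AC·cos45° + T_BC·cos63° = 0 → T_BC = 1.55754·T_AC.
ΣF_y = 0: T_AC·sin45° + T_BC·sin63° = 10.
Substitute: T_AC·(0.707107 + 1.55754·0.891007) = 10 → T_AC = 4.77353 ≈ 4.774 lb.
Then T_BC = 1.55754 × 4.77353 = 7.435 lb.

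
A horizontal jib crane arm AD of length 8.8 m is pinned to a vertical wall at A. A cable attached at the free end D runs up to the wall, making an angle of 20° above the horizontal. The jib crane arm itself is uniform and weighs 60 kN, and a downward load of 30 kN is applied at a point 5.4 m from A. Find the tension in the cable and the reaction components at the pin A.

ΣM about A: T·sin20°·8.8 − 60·4.4 − 30·5.4 = 0 → T = 426/(8.8·0.34202) = 141.539 ≈ 141.5 kN.
ΣF_x = 0: A_x − T·cos20° = 0 → A_x = 141.539 × 0.939693 = 133.0 kN.
ΣF_y = 0: A_y + T·sin20° − 60 − 30 = 0 → A_y = 90 − 141.539 × 0.34202 = 41.59 kN.

T = 141.5 kN, A_x = 133.0 kN, A_y = 41.59 kN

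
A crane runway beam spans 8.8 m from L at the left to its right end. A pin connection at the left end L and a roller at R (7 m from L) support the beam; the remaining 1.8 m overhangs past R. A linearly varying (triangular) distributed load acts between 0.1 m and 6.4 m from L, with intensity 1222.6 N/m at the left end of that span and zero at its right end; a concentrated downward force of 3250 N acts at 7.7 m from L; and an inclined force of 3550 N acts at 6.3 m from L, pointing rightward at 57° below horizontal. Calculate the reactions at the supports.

Resultant of the triangular load: ½ × 1222.6 × 6.3 = 3851.19 N, acting at 2.2 m from L (one-third of the span from the peak).
Taking moments about L: R_y·7 − (½·1222.6·6.3)·2.2 − 3250·7.7 − 3550·sin57°·6.3 = 0 → R_y = 52254.5/7 = 7464.93 ≈ 7465 N.
ΣF_y = 0: L_y + 7464.93 − ½·1222.6·6.3 − 3250 − 3550·sin57° = 0 → L_y = 2614 N.
ΣF_x = 0: L_x + 3550·cos57° = 0 → L_x = -1933 N.

L_x = -1933 N, L_y = 2614 N, R_y = 7465 N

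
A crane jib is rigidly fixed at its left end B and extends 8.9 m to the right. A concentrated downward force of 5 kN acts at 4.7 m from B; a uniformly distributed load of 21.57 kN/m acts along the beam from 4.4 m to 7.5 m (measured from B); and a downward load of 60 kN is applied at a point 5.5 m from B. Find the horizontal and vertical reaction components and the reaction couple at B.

B_x = 0, B_y = 131.9 kN, M_B = 751.4 kN·m

Resultant of the distributed load: 21.57 × 3.1 = 66.867 kN at 5.95 m from B.
ΣF_x = 0: B_x = 0.
ΣF_y = 0: B_y − 5 − 21.57·3.1 − 60 = 0 → B_y = 131.9 kN.
ΣM about B: M_B − 5·4.7 − (21.57·3.1)·5.95 − 60·5.5 = 0 → M_B = 751.4 kN·m.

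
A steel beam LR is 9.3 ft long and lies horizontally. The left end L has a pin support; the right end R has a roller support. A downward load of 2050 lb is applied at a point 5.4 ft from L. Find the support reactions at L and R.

L_x = 0, L_y = 859.7 lb, R_y = 1190 lb

Moments about L: R_y·9.3 − 2050·5.4 = 0 → R_y = 11070/9.3 = 1190.32 ≈ 1190 lb.
ΣF_y = 0: L_y + 1190.32 − 2050 = 0 → L_y = 859.7 lb.
ΣF_x = 0: no horizontal applied forces, so L_x = 0.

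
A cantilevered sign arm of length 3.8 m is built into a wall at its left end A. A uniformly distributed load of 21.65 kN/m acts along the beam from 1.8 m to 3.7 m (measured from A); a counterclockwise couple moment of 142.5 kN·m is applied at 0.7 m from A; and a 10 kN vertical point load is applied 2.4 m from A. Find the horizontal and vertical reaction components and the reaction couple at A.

A_x = 0, A_y = 51.13 kN, M_A = -5.379 kN·m

Resultant of the distributed load: 21.65 × 1.9 = 41.135 kN at 2.75 m from A.
ΣF_x = 0: A_x = 0.
ΣF_y = 0: A_y − 21.65·1.9 − 10 = 0 → A_y = 51.13 kN.
ΣM about A: M_A − (21.65·1.9)·2.75 + 142.5 − 10·2.4 = 0 → M_A = -5.379 kN·m.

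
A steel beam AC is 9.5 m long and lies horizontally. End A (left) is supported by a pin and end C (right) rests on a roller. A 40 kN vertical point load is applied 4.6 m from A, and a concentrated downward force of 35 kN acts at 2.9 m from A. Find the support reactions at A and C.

ΣM about A: C_y·9.5 − 40·4.6 − 35·2.9 = 0 → C_y = 285.5/9.5 = 30.0526 ≈ 30.05 kN.
ΣF_y = 0: A_y + 30.0526 − 40 − 35 = 0 → A_y = 44.95 kN.
ΣF_x = 0: no horizontal applied forces, so A_x = 0.

A_x = 0, A_y = 44.95 kN, C_y = 30.05 kN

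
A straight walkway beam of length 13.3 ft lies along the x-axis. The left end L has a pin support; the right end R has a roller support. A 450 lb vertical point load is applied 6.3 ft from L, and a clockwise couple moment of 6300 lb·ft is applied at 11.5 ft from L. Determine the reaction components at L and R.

L_x = 0, L_y = -236.8 lb, R_y = 686.8 lb

Taking moments about L: R_y·13.3 − 450·6.3 − 6300 = 0 → R_y = 9135/13.3 = 686.842 ≈ 686.8 lb.
ΣF_y = 0: L_y + 686.842 − 450 = 0 → L_y = -236.8 lb.
ΣF_x = 0: no horizontal applied forces, so L_x = 0.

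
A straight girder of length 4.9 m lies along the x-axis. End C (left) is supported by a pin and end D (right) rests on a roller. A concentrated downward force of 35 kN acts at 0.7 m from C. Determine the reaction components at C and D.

ΣM about C: D_y·4.9 − 35·0.7 = 0 → D_y = 24.5/4.9 = 5.000 kN.
ΣF_y = 0: C_y + 5 − 35 = 0 → C_y = 30.00 kN.
ΣF_x = 0: no horizontal applied forces, so C_x = 0.

C_x = 0, C_y = 30.00 kN, D_y = 5.000 kN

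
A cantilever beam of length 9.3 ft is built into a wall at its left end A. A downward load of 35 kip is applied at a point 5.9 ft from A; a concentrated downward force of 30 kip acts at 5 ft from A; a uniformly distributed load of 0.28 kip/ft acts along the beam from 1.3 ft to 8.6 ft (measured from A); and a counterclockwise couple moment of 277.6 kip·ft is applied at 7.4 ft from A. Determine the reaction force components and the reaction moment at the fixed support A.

Resultant of the distributed load: 0.28 × 7.3 = 2.044 kip at 4.95 ft from A.
ΣF_x = 0: A_x = 0.
ΣF_y = 0: A_y − 35 − 30 − 0.28·7.3 = 0 → A_y = 67.04 kip.
ΣM about A: M_A − 35·5.9 − 30·5 − (0.28·7.3)·4.95 + 277.6 = 0 → M_A = 89.02 kip·ft.

A_x = 0, A_y = 67.04 kip, M_A = 89.02 kip·ft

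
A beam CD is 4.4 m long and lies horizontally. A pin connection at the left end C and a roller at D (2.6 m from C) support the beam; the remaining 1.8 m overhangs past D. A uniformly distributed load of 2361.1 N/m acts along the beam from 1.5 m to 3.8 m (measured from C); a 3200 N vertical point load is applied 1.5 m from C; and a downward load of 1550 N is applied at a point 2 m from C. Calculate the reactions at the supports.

Resultant of the distributed load: 2361.1 × 2.3 = 5430.53 N at 2.65 m from C.
ΣM about C: D_y·2.6 − (2361.1·2.3)·2.65 − 3200·1.5 − 1550·2 = 0 → D_y = 22290.9045/2.6 = 8573.42 ≈ 8573 N.
ΣF_y = 0: C_y + 8573.42 − 2361.1·2.3 − 3200 − 1550 = 0 → C_y = 1607 N.
ΣF_x = 0: no horizontal applied forces, so C_x = 0.

C_x = 0, C_y = 1607 N, D_y = 8573 N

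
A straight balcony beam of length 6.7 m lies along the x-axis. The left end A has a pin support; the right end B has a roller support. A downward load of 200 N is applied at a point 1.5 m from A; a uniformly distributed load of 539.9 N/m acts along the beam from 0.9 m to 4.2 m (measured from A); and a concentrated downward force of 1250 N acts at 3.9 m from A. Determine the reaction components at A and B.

Resultant of the distributed load: 539.9 × 3.3 = 1781.67 N at 2.55 m from A.
Taking moments about A: B_y·6.7 − 200·1.5 − (539.9·3.3)·2.55 − 1250·3.9 = 0 → B_y = 9718.2585/6.7 = 1450.49 ≈ 1450 N.
ΣF_y = 0: A_y + 1450.49 − 200 − 539.9·3.3 − 1250 = 0 → A_y = 1781 N.
ΣF_x = 0: no horizontal applied forces, so A_x = 0.

A_x = 0, A_y = 1781 N, B_y = 1450 N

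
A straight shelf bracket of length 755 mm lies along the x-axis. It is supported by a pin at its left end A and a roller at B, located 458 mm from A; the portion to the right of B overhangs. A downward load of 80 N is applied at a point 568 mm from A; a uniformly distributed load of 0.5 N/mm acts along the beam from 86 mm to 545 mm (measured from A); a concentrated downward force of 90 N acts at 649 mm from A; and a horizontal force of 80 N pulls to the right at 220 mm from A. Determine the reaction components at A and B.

A_x = -80.00 N, A_y = 14.66 N, B_y = 384.8 N

Resultant of the distributed load: 0.5 × 459 = 229.5 N at 315.5 mm from A.
ΣM about A: B_y·458 − 80·568 − (0.5·459)·315.5 − 90·649 = 0 → B_y = 176257.25/458 = 384.841 ≈ 384.8 N.
ΣF_y = 0: A_y + 384.841 − 80 − 0.5·459 − 90 = 0 → A_y = 14.66 N.
ΣF_x = 0: A_x + 80 = 0 → A_x = -80.00 N.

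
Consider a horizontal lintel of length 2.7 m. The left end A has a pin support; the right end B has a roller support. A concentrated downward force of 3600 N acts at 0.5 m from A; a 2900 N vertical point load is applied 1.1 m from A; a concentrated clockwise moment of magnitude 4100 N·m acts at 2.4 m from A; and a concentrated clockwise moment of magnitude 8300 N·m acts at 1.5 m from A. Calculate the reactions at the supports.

A_x = 0, A_y = 59.26 N, B_y = 6441 N

Taking moments about A: B_y·2.7 − 3600·0.5 − 2900·1.1 − 4100 − 8300 = 0 → B_y = 17390/2.7 = 6440.74 ≈ 6441 N.
ΣF_y = 0: A_y + 6440.74 − 3600 − 2900 = 0 → A_y = 59.26 N.
ΣF_x = 0: no horizontal applied forces, so A_x = 0.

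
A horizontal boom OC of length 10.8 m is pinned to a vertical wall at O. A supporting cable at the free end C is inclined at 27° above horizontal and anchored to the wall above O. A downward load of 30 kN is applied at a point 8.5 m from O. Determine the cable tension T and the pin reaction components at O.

T = 52.01 kN, O_x = 46.34 kN, O_y = 6.389 kN

ΣM about O: T·sin27°·10.8 − 30·8.5 = 0 → T = 255/(10.8·0.45399) = 52.008 ≈ 52.01 kN.
ΣF_x = 0: O_x − T·cos27° = 0 → O_x = 52.008 × 0.891007 = 46.34 kN.
ΣF_y = 0: O_y + T·sin27° − 30 = 0 → O_y = 30 − 52.008 × 0.45399 = 6.389 kN.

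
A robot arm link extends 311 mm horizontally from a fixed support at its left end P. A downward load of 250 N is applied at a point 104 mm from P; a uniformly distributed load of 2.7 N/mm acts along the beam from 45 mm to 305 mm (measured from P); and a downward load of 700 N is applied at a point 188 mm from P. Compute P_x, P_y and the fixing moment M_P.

P_x = 0, P_y = 1652 N, M_P = 280400 N·mm

Resultant of the distributed load: 2.7 × 260 = 702 N at 175 mm from P.
ΣF_x = 0: P_x = 0.
ΣF_y = 0: P_y − 250 − 2.7·260 − 700 = 0 → P_y = 1652 N.
ΣM about P: M_P − 250·104 − (2.7·260)·175 − 700·188 = 0 → M_P = 280400 N·mm.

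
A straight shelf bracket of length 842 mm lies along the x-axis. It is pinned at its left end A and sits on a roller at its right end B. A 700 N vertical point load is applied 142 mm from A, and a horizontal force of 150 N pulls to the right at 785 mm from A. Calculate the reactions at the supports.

ΣM about A: B_y·842 − 700·142 = 0 → B_y = 99400/842 = 118.052 ≈ 118.1 N.
ΣF_y = 0: A_y + 118.052 − 700 = 0 → A_y = 581.9 N.
ΣF_x = 0: A_x + 150 = 0 → A_x = -150.0 N.

A_x = -150.0 N, A_y = 581.9 N, B_y = 118.1 N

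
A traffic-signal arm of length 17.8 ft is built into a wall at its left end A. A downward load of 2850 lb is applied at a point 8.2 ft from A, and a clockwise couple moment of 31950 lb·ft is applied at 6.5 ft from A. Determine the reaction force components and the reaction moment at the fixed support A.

ΣF_x = 0: A_x = 0.
ΣF_y = 0: A_y − 2850 = 0 → A_y = 2850 lb.
ΣM about A: M_A − 2850·8.2 − 31950 = 0 → M_A = 55320 lb·ft.

A_x = 0, A_y = 2850 lb, M_A = 55320 lb·ft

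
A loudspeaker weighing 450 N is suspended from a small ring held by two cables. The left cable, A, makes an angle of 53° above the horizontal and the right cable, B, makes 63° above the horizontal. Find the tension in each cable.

T_A = 227.3 N, T_B = 301.3 N

ΣF_x = 0: −T_A·cos53° + T_B·cos63° = 0 → T_B = 1.32561·T_A.
ΣF_y = 0: T_A·sin53° + T_B·sin63° = 450.
Substitute: T_A·(0.798636 + 1.32561·0.891007) = 450 → T_A = 227.3 N.
Then T_B = 1.32561 × 227.3 = 301.3 N.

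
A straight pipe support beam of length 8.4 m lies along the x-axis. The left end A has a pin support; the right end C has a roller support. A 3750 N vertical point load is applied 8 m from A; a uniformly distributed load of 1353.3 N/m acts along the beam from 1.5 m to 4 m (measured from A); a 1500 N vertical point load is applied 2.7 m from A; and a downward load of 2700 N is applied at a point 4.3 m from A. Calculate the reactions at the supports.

A_x = 0, A_y = 4790 N, C_y = 6543 N

Resultant of the distributed load: 1353.3 × 2.5 = 3383.25 N at 2.75 m from A.
Moments about A: C_y·8.4 − 3750·8 − (1353.3·2.5)·2.75 − 1500·2.7 − 2700·4.3 = 0 → C_y = 54963.9375/8.4 = 6543.33 ≈ 6543 N.
ΣF_y = 0: A_y + 6543.33 − 3750 − 1353.3·2.5 − 1500 − 2700 = 0 → A_y = 4790 N.
ΣF_x = 0: no horizontal applied forces, so A_x = 0.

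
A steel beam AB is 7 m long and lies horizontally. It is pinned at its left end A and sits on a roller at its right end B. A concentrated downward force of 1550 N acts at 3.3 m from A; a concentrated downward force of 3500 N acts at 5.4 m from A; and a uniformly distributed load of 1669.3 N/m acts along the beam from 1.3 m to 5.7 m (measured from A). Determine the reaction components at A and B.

Resultant of the distributed load: 1669.3 × 4.4 = 7344.92 N at 3.5 m from A.
Moments about A: B_y·7 − 1550·3.3 − 3500·5.4 − (1669.3·4.4)·3.5 = 0 → B_y = 49722.22/7 = 7103.17 ≈ 7103 N.
ΣF_y = 0: A_y + 7103.17 − 1550 − 3500 − 1669.3·4.4 = 0 → A_y = 5292 N.
ΣF_x = 0: no horizontal applied forces, so A_x = 0.

A_x = 0, A_y = 5292 N, B_y = 7103 N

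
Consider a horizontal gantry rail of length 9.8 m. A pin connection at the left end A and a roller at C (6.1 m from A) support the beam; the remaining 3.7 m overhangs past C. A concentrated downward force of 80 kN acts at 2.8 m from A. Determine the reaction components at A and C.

ΣM about A: C_y·6.1 − 80·2.8 = 0 → C_y = 224/6.1 = 36.7213 ≈ 36.72 kN.
ΣF_y = 0: A_y + 36.7213 − 80 = 0 → A_y = 43.28 kN.
ΣF_x = 0: no horizontal applied forces, so A_x = 0.

A_x = 0, A_y = 43.28 kN, C_y = 36.72 kN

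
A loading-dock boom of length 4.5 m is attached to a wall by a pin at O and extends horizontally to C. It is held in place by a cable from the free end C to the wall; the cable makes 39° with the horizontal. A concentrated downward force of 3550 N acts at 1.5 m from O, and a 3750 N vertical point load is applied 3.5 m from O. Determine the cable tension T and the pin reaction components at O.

T = 6515 N, O_x = 5063 N, O_y = 3200 N

ΣM about O: T·sin39°·4.5 − 3550·1.5 − 3750·3.5 = 0 → T = 18450/(4.5·0.62932) = 6514.97 ≈ 6515 N.
ΣF_x = 0: O_x − T·cos39° = 0 → O_x = 6514.97 × 0.777146 = 5063 N.
ΣF_y = 0: O_y + T·sin39° − 3550 − 3750 = 0 → O_y = 7300 − 6514.97 × 0.62932 = 3200 N.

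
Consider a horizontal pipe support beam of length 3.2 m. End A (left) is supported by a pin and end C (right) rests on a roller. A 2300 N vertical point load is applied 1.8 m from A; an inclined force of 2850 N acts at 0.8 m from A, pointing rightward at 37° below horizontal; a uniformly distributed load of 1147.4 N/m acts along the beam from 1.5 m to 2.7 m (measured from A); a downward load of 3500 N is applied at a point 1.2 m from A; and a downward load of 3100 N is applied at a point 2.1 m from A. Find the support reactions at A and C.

A_x = -2276 N, A_y = 6019 N, C_y = 5973 N

Resultant of the distributed load: 1147.4 × 1.2 = 1376.88 N at 2.1 m from A.
ΣM about A: C_y·3.2 − 2300·1.8 − 2850·sin37°·0.8 − (1147.4·1.2)·2.1 − 3500·1.2 − 3100·2.1 = 0 → C_y = 19113.6/3.2 = 5973 N.
ΣF_y = 0: A_y + 5973 − 2300 − 2850·sin37° − 1147.4·1.2 − 3500 − 3100 = 0 → A_y = 6019 N.
ΣF_x = 0: A_x + 2850·cos37° = 0 → A_x = -2276 N.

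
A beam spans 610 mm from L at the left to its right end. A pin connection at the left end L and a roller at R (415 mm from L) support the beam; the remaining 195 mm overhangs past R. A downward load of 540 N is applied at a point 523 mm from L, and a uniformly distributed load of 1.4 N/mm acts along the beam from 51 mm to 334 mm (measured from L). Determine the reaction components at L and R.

L_x = 0, L_y = 71.89 N, R_y = 864.3 N

Resultant of the distributed load: 1.4 × 283 = 396.2 N at 192.5 mm from L.
Taking moments about L: R_y·415 − 540·523 − (1.4·283)·192.5 = 0 → R_y = 358688.5/415 = 864.31 ≈ 864.3 N.
ΣF_y = 0: L_y + 864.31 − 540 − 1.4·283 = 0 → L_y = 71.89 N.
ΣF_x = 0: no horizontal applied forces, so L_x = 0.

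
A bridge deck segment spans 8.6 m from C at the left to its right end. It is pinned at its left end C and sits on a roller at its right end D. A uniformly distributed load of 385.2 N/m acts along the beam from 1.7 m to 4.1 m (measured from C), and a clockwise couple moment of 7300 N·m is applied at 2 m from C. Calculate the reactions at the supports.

C_x = 0, C_y = -236.1 N, D_y = 1161 N

Resultant of the distributed load: 385.2 × 2.4 = 924.48 N at 2.9 m from C.
ΣM about C: D_y·8.6 − (385.2·2.4)·2.9 − 7300 = 0 → D_y = 9980.992/8.6 = 1160.58 ≈ 1161 N.
ΣF_y = 0: C_y + 1160.58 − 385.2·2.4 = 0 → C_y = -236.1 N.
ΣF_x = 0: no horizontal applied forces, so C_x = 0.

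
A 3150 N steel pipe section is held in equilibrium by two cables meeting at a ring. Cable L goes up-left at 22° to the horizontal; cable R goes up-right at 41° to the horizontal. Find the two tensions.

T_L = 2668 N, T_R = 3278 N

ΣF_x = 0: −T_L·cos22° + T_R·cos41° = 0 → T_R = 1.22853·T_L.
ΣF_y = 0: T_L·sin22° + T_R·sin41° = 3150.
Substitute: T_L·(0.374607 + 1.22853·0.656059) = 3150 → T_L = 2668.15 ≈ 2668 N.
Then T_R = 1.22853 × 2668.15 = 3278 N.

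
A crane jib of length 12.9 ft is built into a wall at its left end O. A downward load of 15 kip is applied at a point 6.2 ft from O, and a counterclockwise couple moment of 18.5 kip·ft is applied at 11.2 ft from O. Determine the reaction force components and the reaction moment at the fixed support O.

ΣF_x = 0: O_x = 0.
ΣF_y = 0: O_y − 15 = 0 → O_y = 15.00 kip.
ΣM about O: M_O − 15·6.2 + 18.5 = 0 → M_O = 74.50 kip·ft.

O_x = 0, O_y = 15.00 kip, M_O = 74.50 kip·ft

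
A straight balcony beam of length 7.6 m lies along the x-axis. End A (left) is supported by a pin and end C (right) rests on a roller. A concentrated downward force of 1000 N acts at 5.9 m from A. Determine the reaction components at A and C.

ΣM about A: C_y·7.6 − 1000·5.9 = 0 → C_y = 5900/7.6 = 776.316 ≈ 776.3 N.
ΣF_y = 0: A_y + 776.316 − 1000 = 0 → A_y = 223.7 N.
ΣF_x = 0: no horizontal applied forces, so A_x = 0.

A_x = 0, A_y = 223.7 N, C_y = 776.3 N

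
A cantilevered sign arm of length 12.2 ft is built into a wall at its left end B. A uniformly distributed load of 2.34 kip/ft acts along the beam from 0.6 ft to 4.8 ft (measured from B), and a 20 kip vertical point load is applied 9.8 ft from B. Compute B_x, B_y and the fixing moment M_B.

Resultant of the distributed load: 2.34 × 4.2 = 9.828 kip at 2.7 ft from B.
ΣF_x = 0: B_x = 0.
ΣF_y = 0: B_y − 2.34·4.2 − 20 = 0 → B_y = 29.83 kip.
ΣM about B: M_B − (2.34·4.2)·2.7 − 20·9.8 = 0 → M_B = 222.5 kip·ft.

B_x = 0, B_y = 29.83 kip, M_B = 222.5 kip·ft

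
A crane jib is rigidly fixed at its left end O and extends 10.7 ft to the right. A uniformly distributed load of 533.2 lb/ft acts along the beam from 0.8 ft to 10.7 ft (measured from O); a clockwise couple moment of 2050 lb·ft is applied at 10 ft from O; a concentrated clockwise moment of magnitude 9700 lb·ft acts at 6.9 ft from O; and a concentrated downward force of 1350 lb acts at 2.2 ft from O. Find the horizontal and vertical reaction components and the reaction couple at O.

Resultant of the distributed load: 533.2 × 9.9 = 5278.68 lb at 5.75 ft from O.
ΣF_x = 0: O_x = 0.
ΣF_y = 0: O_y − 533.2·9.9 − 1350 = 0 → O_y = 6629 lb.
ΣM about O: M_O − (533.2·9.9)·5.75 − 2050 − 9700 − 1350·2.2 = 0 → M_O = 45070 lb·ft.

O_x = 0, O_y = 6629 lb, M_O = 45070 lb·ft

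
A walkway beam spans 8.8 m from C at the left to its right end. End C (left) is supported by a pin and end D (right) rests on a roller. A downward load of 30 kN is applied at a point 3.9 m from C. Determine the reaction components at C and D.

C_x = 0, C_y = 16.70 kN, D_y = 13.30 kN

ΣM about C: D_y·8.8 − 30·3.9 = 0 → D_y = 117/8.8 = 13.2955 ≈ 13.30 kN.
ΣF_y = 0: C_y + 13.2955 − 30 = 0 → C_y = 16.70 kN.
ΣF_x = 0: no horizontal applied forces, so C_x = 0.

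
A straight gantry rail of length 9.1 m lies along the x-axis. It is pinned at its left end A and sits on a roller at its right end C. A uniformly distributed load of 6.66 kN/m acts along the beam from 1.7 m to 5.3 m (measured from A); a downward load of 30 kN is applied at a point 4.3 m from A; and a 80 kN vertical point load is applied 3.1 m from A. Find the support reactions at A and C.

Resultant of the distributed load: 6.66 × 3.6 = 23.976 kN at 3.5 m from A.
ΣM about A: C_y·9.1 − (6.66·3.6)·3.5 − 30·4.3 − 80·3.1 = 0 → C_y = 460.916/9.1 = 50.6501 ≈ 50.65 kN.
ΣF_y = 0: A_y + 50.6501 − 6.66·3.6 − 30 − 80 = 0 → A_y = 83.33 kN.
ΣF_x = 0: no horizontal applied forces, so A_x = 0.

A_x = 0, A_y = 83.33 kN, C_y = 50.65 kN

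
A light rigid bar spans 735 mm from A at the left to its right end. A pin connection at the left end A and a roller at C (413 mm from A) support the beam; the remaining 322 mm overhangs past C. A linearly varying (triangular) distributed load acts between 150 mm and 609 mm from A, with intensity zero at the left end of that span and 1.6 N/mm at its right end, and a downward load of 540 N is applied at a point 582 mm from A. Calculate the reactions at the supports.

Resultant of the triangular load: ½ × 1.6 × 459 = 367.2 N, acting at 456 mm from A (one-third of the span from the peak).
Taking moments about A: C_y·413 − (½·1.6·459)·456 − 540·582 = 0 → C_y = 481723.2/413 = 1166.4 ≈ 1166 N.
ΣF_y = 0: A_y + 1166.4 − ½·1.6·459 − 540 = 0 → A_y = -259.2 N.
ΣF_x = 0: no horizontal applied forces, so A_x = 0.

A_x = 0, A_y = -259.2 N, C_y = 1166 N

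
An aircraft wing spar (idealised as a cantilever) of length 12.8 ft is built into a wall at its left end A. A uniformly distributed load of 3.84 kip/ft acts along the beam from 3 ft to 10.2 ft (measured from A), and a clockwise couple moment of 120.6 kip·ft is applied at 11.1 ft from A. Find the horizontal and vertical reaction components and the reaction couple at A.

Resultant of the distributed load: 3.84 × 7.2 = 27.648 kip at 6.6 ft from A.
ΣF_x = 0: A_x = 0.
ΣF_y = 0: A_y − 3.84·7.2 = 0 → A_y = 27.65 kip.
ΣM about A: M_A − (3.84·7.2)·6.6 − 120.6 = 0 → M_A = 303.1 kip·ft.

A_x = 0, A_y = 27.65 kip, M_A = 303.1 kip·ft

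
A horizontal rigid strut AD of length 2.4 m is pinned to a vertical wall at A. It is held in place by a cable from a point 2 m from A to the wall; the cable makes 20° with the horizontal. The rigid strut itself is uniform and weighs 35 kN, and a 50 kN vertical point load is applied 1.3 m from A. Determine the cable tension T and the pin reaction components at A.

ΣM about A: T·sin20°·2 − 35·1.2 − 50·1.3 = 0 → T = 107/(2·0.34202) = 156.424 ≈ 156.4 kN.
ΣF_x = 0: A_x − T·cos20° = 0 → A_x = 156.424 × 0.939693 = 147.0 kN.
ΣF_y = 0: A_y + T·sin20° − 35 − 50 = 0 → A_y = 85 − 156.424 × 0.34202 = 31.50 kN.

T = 156.4 kN, A_x = 147.0 kN, A_y = 31.50 kN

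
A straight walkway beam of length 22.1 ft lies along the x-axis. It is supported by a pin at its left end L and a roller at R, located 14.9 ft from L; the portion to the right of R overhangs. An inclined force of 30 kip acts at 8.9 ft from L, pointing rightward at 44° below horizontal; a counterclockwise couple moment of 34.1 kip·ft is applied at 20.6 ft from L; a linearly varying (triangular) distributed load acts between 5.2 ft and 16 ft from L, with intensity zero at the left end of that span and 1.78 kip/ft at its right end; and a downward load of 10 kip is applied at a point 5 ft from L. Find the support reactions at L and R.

Resultant of the triangular load: ½ × 1.78 × 10.8 = 9.612 kip, acting at 12.4 ft from L (one-third of the span from the peak).
Taking moments about L: R_y·14.9 − 30·sin44°·8.9 + 34.1 − (½·1.78·10.8)·12.4 − 10·5 = 0 → R_y = 320.563/14.9 = 21.5143 ≈ 21.51 kip.
ΣF_y = 0: L_y + 21.5143 − 30·sin44° − ½·1.78·10.8 − 10 = 0 → L_y = 18.94 kip.
ΣF_x = 0: L_x + 30·cos44° = 0 → L_x = -21.58 kip.

L_x = -21.58 kip, L_y = 18.94 kip, R_y = 21.51 kip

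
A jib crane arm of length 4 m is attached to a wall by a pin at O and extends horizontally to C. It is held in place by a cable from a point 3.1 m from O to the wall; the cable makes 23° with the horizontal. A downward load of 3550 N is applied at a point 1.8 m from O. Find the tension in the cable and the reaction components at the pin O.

T = 5275 N, O_x = 4856 N, O_y = 1489 N

ΣM about O: T·sin23°·3.1 − 3550·1.8 = 0 → T = 6390/(3.1·0.390731) = 5275.47 ≈ 5275 N.
ΣF_x = 0: O_x − T·cos23° = 0 → O_x = 5275.47 × 0.920505 = 4856 N.
ΣF_y = 0: O_y + T·sin23° − 3550 = 0 → O_y = 3550 − 5275.47 × 0.390731 = 1489 N.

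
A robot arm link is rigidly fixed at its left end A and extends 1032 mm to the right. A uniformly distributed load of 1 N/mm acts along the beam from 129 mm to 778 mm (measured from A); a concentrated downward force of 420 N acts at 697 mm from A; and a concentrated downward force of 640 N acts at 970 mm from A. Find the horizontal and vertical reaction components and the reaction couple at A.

A_x = 0, A_y = 1709 N, M_A = 1208000 N·mm

Resultant of the distributed load: 1 × 649 = 649 N at 453.5 mm from A.
ΣF_x = 0: A_x = 0.
ΣF_y = 0: A_y − 1·649 − 420 − 640 = 0 → A_y = 1709 N.
ΣM about A: M_A − (1·649)·453.5 − 420·697 − 640·970 = 0 → M_A = 1208000 N·mm.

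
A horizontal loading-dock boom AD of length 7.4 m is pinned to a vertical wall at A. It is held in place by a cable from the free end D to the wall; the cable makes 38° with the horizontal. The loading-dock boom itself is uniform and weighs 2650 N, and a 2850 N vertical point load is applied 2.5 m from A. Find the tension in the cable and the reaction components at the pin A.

ΣM about A: T·sin38°·7.4 − 2650·3.7 − 2850·2.5 = 0 → T = 16930/(7.4·0.615661) = 3716.07 ≈ 3716 N.
ΣF_x = 0: A_x − T·cos38° = 0 → A_x = 3716.07 × 0.788011 = 2928 N.
ΣF_y = 0: A_y + T·sin38° − 2650 − 2850 = 0 → A_y = 5500 − 3716.07 × 0.615661 = 3212 N.

T = 3716 N, A_x = 2928 N, A_y = 3212 N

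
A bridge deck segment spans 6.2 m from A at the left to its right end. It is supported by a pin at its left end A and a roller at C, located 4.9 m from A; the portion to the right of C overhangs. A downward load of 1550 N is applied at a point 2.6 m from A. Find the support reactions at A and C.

Taking moments about A: C_y·4.9 − 1550·2.6 = 0 → C_y = 4030/4.9 = 822.449 ≈ 822.4 N.
ΣF_y = 0: A_y + 822.449 − 1550 = 0 → A_y = 727.6 N.
ΣF_x = 0: no horizontal applied forces, so A_x = 0.

A_x = 0, A_y = 727.6 N, C_y = 822.4 N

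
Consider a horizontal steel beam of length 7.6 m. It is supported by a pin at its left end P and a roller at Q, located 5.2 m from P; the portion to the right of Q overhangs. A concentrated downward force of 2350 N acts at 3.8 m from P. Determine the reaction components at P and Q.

Moments about P: Q_y·5.2 − 2350·3.8 = 0 → Q_y = 8930/5.2 = 1717.31 ≈ 1717 N.
ΣF_y = 0: P_y + 1717.31 − 2350 = 0 → P_y = 632.7 N.
ΣF_x = 0: no horizontal applied forces, so P_x = 0.

P_x = 0, P_y = 632.7 N, Q_y = 1717 N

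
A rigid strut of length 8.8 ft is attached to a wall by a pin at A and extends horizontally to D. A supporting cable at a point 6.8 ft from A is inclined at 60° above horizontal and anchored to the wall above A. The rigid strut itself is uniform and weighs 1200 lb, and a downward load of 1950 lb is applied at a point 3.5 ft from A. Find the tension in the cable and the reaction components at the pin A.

T = 2056 lb, A_x = 1028 lb, A_y = 1370 lb

ΣM about A: T·sin60°·6.8 − 1200·4.4 − 1950·3.5 = 0 → T = 12105/(6.8·0.866025) = 2055.54 ≈ 2056 lb.
ΣF_x = 0: A_x − T·cos60° = 0 → A_x = 2055.54 × 0.5 = 1028 lb.
ΣF_y = 0: A_y + T·sin60° − 1200 − 1950 = 0 → A_y = 3150 − 2055.54 × 0.866025 = 1370 lb.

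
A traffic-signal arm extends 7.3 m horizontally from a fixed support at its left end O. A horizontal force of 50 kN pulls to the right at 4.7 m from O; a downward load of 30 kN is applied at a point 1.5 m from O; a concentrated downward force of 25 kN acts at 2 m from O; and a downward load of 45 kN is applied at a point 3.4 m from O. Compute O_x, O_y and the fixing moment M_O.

ΣF_x = 0: O_x + 50 = 0 → O_x = -50.00 kN.
ΣF_y = 0: O_y − 30 − 25 − 45 = 0 → O_y = 100.0 kN.
ΣM about O: M_O − 30·1.5 − 25·2 − 45·3.4 = 0 → M_O = 248.0 kN·m.

O_x = -50.00 kN, O_y = 100.0 kN, M_O = 248.0 kN·m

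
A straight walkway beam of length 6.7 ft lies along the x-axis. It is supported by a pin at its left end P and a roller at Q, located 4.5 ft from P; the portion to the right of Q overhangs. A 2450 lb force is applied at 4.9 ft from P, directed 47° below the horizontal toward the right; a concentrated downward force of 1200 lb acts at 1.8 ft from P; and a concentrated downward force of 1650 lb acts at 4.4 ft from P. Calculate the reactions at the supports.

Moments about P: Q_y·4.5 − 2450·sin47°·4.9 − 1200·1.8 − 1650·4.4 = 0 → Q_y = 18199.9/4.5 = 4044.42 ≈ 4044 lb.
ΣF_y = 0: P_y + 4044.42 − 2450·sin47° − 1200 − 1650 = 0 → P_y = 597.4 lb.
ΣF_x = 0: P_x + 2450·cos47° = 0 → P_x = -1671 lb.

P_x = -1671 lb, P_y = 597.4 lb, Q_y = 4044 lb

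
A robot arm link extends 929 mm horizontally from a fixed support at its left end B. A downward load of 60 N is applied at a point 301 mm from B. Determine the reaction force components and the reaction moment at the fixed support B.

ΣF_x = 0: B_x = 0.
ΣF_y = 0: B_y − 60 = 0 → B_y = 60.00 N.
ΣM about B: M_B − 60·301 = 0 → M_B = 18060 N·mm.

B_x = 0, B_y = 60.00 N, M_B = 18060 N·mm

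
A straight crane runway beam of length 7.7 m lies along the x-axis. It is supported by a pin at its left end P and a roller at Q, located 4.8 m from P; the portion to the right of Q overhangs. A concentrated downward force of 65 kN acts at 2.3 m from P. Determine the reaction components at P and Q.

P_x = 0, P_y = 33.85 kN, Q_y = 31.15 kN

Taking moments about P: Q_y·4.8 − 65·2.3 = 0 → Q_y = 149.5/4.8 = 31.1458 ≈ 31.15 kN.
ΣF_y = 0: P_y + 31.1458 − 65 = 0 → P_y = 33.85 kN.
ΣF_x = 0: no horizontal applied forces, so P_x = 0.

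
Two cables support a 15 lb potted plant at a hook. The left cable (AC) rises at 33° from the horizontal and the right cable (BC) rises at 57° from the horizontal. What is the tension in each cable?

T_AC = 8.170 lb, T_BC = 12.58 lb

ΣF_x = 0: −T_AC·cos33° + T_BC·cos57° = 0 → T_BC = 1.53986·T_AC.
ΣF_y = 0: T_AC·sin33° + T_BC·sin57° = 15.
Substitute: T_AC·(0.544639 + 1.53986·0.838671) = 15 → T_AC = 8.1696 ≈ 8.170 lb.
Then T_BC = 1.53986 × 8.1696 = 12.58 lb.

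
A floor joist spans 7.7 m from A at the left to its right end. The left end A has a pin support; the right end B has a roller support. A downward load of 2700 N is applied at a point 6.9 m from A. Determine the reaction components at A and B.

ΣM about A: B_y·7.7 − 2700·6.9 = 0 → B_y = 18630/7.7 = 2419.48 ≈ 2419 N.
ΣF_y = 0: A_y + 2419.48 − 2700 = 0 → A_y = 280.5 N.
ΣF_x = 0: no horizontal applied forces, so A_x = 0.

A_x = 0, A_y = 280.5 N, B_y = 2419 N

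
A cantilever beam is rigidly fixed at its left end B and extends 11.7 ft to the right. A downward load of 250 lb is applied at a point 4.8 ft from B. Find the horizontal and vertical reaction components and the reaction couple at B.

B_x = 0, B_y = 250.0 lb, M_B = 1200 lb·ft

ΣF_x = 0: B_x = 0.
ΣF_y = 0: B_y − 250 = 0 → B_y = 250.0 lb.
ΣM about B: M_B − 250·4.8 = 0 → M_B = 1200 lb·ft.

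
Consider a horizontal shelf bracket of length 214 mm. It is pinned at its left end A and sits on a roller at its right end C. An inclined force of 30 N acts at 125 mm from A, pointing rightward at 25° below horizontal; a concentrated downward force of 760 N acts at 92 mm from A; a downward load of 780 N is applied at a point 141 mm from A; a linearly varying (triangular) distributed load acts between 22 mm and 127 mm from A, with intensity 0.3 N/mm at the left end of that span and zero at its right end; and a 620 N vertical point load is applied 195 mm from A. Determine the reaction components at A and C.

A_x = -27.19 N, A_y = 771.2 N, C_y = 1417 N

Resultant of the triangular load: ½ × 0.3 × 105 = 15.75 N, acting at 57 mm from A (one-third of the span from the peak).
ΣM about A: C_y·214 − 30·sin25°·125 − 760·92 − 780·141 − (½·0.3·105)·57 − 620·195 = 0 → C_y = 303283/214 = 1417.21 ≈ 1417 N.
ΣF_y = 0: A_y + 1417.21 − 30·sin25° − 760 − 780 − ½·0.3·105 − 620 = 0 → A_y = 771.2 N.
ΣF_x = 0: A_x + 30·cos25° = 0 → A_x = -27.19 N.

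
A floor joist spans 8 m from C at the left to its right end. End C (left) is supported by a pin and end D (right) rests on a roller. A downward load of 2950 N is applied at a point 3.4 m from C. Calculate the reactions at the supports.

C_x = 0, C_y = 1696 N, D_y = 1254 N

ΣM about C: D_y·8 − 2950·3.4 = 0 → D_y = 10030/8 = 1253.75 ≈ 1254 N.
ΣF_y = 0: C_y + 1253.75 − 2950 = 0 → C_y = 1696 N.
ΣF_x = 0: no horizontal applied forces, so C_x = 0.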